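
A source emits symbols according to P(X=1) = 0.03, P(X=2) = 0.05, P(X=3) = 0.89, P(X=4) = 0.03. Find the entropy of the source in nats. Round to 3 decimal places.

H(X) = −Σ p·ln p.
  −(0.03)·ln(0.03) = 0.1052
  −(0.05)·ln(0.05) = 0.1498
  −(0.89)·ln(0.89) = 0.1037
  −(0.03)·ln(0.03) = 0.1052
Sum: 0.1052 + 0.1498 + 0.1037 + 0.1052 = 0.464 nats.

0.464 nats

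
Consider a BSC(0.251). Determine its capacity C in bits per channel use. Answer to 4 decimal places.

0.1871 bits

Binary symmetric channel: C = 1 − h₂(ε) where h₂ is the binary entropy function.
h₂(0.251) = −0.251·log₂0.251 − 0.749·log₂0.749 = 0.8129.
C = 1 − 0.8129 = 0.1871 bits per channel use.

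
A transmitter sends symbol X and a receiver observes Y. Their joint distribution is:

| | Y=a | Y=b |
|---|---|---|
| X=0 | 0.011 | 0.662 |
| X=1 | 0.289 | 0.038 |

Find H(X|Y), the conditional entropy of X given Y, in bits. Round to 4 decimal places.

0.2811 bits

Marginals: p(X) = (0.6730, 0.3270), p(Y) = (0.3000, 0.7000).
H(X|Y) = Σ p(Y) · H(X|Y=·).
  Y=a: p=0.3000, H(X|Y=a) = 0.2268
  Y=b: p=0.7000, H(X|Y=b) = 0.3043
Weighted sum = 0.2811 bits.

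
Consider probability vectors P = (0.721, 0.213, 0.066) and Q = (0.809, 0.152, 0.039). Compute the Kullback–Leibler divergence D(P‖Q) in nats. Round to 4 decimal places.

D(P‖Q) = Σ p·ln(p/q).
  0.721·ln(0.721/0.809) = -0.08303
  0.213·ln(0.213/0.152) = 0.07187
  0.066·ln(0.066/0.039) = 0.03472
D(P‖Q) = 0.0236 nats.

0.0236 nats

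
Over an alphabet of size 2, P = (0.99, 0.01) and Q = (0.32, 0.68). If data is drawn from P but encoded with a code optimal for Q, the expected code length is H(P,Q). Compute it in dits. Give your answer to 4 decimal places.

H(P,Q) = −Σ p·log₁₀ q.
  −0.99·log₁₀(0.32) = 0.48990
  −0.01·log₁₀(0.68) = 0.00167
H(P,Q) = 0.4916 dits.

0.4916 dits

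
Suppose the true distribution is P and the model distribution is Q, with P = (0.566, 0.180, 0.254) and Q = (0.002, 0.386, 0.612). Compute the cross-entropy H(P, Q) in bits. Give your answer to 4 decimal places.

H(P,Q) = −Σ p·log₂ q.
  −0.566·log₂(0.002) = 5.07463
  −0.180·log₂(0.386) = 0.24720
  −0.254·log₂(0.612) = 0.17993
H(P,Q) = 5.5018 bits.

5.5018 bits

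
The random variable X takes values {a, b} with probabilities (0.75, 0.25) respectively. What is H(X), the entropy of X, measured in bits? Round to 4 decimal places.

H(X) = −Σ p·log₂ p.
  −(0.75)·log₂(0.75) = 0.31128
  −(0.25)·log₂(0.25) = 0.50000
Sum: 0.31128 + 0.50000 = 0.8113 bits.

0.8113 bits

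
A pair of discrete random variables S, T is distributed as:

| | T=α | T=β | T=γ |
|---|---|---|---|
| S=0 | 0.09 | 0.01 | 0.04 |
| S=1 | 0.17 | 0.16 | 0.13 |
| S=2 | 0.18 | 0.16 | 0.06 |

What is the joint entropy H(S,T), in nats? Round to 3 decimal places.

H(S,T) = −Σ p(x,y)·ln p(x,y) over all 9 cells.
  cell (0,α): −0.09·ln0.09 = 0.2167
  cell (0,β): −0.01·ln0.01 = 0.0461
  cell (0,γ): −0.04·ln0.04 = 0.1288
  cell (1,α): −0.17·ln0.17 = 0.3012
  cell (1,β): −0.16·ln0.16 = 0.2932
  cell (1,γ): −0.13·ln0.13 = 0.2652
  cell (2,α): −0.18·ln0.18 = 0.3087
  cell (2,β): −0.16·ln0.16 = 0.2932
  cell (2,γ): −0.06·ln0.06 = 0.1688
Sum = 2.022 nats.

2.022 nats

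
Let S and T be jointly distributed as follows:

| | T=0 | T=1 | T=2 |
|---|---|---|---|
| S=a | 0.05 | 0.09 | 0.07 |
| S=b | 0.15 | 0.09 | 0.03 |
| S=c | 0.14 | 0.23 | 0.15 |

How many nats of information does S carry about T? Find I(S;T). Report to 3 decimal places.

0.043 nats

Marginals: p(S) = (0.2100, 0.2700, 0.5200), p(T) = (0.3400, 0.4100, 0.2500).
I(S;T) = H(S) + H(T) − H(S,T).
H(S) = 1.0213, H(T) = 1.0789, H(S,T) = 2.0570.
I(S;T) = 1.0213 + 1.0789 − 2.0570 = 0.043 nats.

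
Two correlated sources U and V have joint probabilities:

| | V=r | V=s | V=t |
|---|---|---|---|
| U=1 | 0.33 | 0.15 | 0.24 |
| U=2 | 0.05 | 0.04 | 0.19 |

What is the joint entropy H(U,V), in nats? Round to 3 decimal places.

H(U,V) = −Σ p(x,y)·ln p(x,y) over all 6 cells.
  cell (1,r): −0.33·ln0.33 = 0.3659
  cell (1,s): −0.15·ln0.15 = 0.2846
  cell (1,t): −0.24·ln0.24 = 0.3425
  cell (2,r): −0.05·ln0.05 = 0.1498
  cell (2,s): −0.04·ln0.04 = 0.1288
  cell (2,t): −0.19·ln0.19 = 0.3155
Sum = 1.587 nats.

1.587 nats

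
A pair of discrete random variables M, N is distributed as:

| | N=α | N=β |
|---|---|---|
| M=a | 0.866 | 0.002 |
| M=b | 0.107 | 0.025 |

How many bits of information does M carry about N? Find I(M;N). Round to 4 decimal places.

Marginals: p(M) = (0.8680, 0.1320), p(N) = (0.9730, 0.0270).
I(M;N) = Σ p(x,y)·log₂[p(x,y)/(p(x)p(y))].
  (a,α): 0.866·log₂(1.0254) = 0.03131
  (a,β): 0.002·log₂(0.0853) = -0.00710
  (b,α): 0.107·log₂(0.8331) = -0.02819
  (b,β): 0.025·log₂(7.0146) = 0.07026
Sum = 0.0663 bits.

0.0663 bits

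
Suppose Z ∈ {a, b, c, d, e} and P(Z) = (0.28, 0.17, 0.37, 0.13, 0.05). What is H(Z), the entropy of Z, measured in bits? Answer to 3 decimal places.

2.078 bits

H(Z) = −Σ p·log₂ p.
  −(0.28)·log₂(0.28) = 0.5142
  −(0.17)·log₂(0.17) = 0.4346
  −(0.37)·log₂(0.37) = 0.5307
  −(0.13)·log₂(0.13) = 0.3826
  −(0.05)·log₂(0.05) = 0.2161
Sum: 0.5142 + 0.4346 + 0.5307 + 0.3826 + 0.2161 = 2.078 bits.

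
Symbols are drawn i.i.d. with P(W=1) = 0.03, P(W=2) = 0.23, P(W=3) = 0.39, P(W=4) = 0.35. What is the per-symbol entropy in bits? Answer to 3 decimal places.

H(W) = −Σ p·log₂ p.
  −(0.03)·log₂(0.03) = 0.1518
  −(0.23)·log₂(0.23) = 0.4877
  −(0.39)·log₂(0.39) = 0.5298
  −(0.35)·log₂(0.35) = 0.5301
Sum: 0.1518 + 0.4877 + 0.5298 + 0.5301 = 1.699 bits.

1.699 bits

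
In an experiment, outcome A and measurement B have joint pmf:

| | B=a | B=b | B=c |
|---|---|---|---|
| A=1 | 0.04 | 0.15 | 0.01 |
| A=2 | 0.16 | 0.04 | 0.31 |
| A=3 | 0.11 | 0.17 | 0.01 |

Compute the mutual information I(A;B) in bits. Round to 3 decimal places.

Marginals: p(A) = (0.2000, 0.5100, 0.2900), p(B) = (0.3100, 0.3600, 0.3300).
I(A;B) = H(A) + H(B) − H(A,B).
H(A) = 1.4777, H(B) = 1.5822, H(A,B) = 2.6466.
I(A;B) = 1.4777 + 1.5822 − 2.6466 = 0.413 bits.

0.413 bits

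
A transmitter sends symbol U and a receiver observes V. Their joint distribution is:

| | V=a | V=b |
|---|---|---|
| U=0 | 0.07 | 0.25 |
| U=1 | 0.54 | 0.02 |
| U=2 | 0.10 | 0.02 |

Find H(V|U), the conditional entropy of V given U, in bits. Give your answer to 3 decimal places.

0.445 bits

Chain rule: H(V|U) = H(U,V) − H(U).
Marginals: p(U) = (0.3200, 0.5600, 0.1200), p(V) = (0.7100, 0.2900).
H(U,V) = 1.8065 bits; H(U) = 1.3615 bits.
H(V|U) = 1.8065 − 1.3615 = 0.445 bits.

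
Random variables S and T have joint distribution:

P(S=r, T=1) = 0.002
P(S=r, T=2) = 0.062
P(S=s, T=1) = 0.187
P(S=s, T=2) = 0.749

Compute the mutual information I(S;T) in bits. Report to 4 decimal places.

Marginals: p(S) = (0.0640, 0.9360), p(T) = (0.1890, 0.8110).
I(S;T) = H(S) + H(T) − H(S,T).
H(S) = 0.3431, H(T) = 0.6994, H(S,T) = 1.0313.
I(S;T) = 0.3431 + 0.6994 − 1.0313 = 0.0112 bits.

0.0112 bits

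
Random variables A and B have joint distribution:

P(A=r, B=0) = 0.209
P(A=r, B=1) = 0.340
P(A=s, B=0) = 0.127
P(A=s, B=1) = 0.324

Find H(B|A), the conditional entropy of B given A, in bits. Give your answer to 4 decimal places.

Marginals: p(A) = (0.5490, 0.4510), p(B) = (0.3360, 0.6640).
H(B|A) = Σ p(A) · H(B|A=·).
  A=r: p=0.5490, H(B|A=r) = 0.9585
  A=s: p=0.4510, H(B|A=s) = 0.8576
Weighted sum = 0.9130 bits.

0.9130 bits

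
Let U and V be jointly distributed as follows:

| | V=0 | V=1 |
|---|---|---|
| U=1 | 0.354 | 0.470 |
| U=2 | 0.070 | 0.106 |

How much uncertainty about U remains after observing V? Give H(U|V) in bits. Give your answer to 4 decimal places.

Chain rule: H(U|V) = H(U,V) − H(V).
Marginals: p(U) = (0.8240, 0.1760), p(V) = (0.4240, 0.5760).
H(U,V) = 1.6541 bits; H(V) = 0.9833 bits.
H(U|V) = 1.6541 − 0.9833 = 0.6708 bits.

0.6708 bits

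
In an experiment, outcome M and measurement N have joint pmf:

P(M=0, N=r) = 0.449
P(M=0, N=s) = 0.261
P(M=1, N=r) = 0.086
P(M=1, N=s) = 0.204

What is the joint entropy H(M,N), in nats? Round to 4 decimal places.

1.2454 nats

H(M,N) = −Σ p(x,y)·ln p(x,y) over all 4 cells.
  cell (0,r): −0.449·ln0.449 = 0.35953
  cell (0,s): −0.261·ln0.261 = 0.35058
  cell (1,r): −0.086·ln0.086 = 0.21099
  cell (1,s): −0.204·ln0.204 = 0.32429
Sum = 1.2454 nats.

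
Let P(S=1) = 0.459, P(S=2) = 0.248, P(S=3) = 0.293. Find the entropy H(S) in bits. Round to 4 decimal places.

H(S) = −Σ p·log₂ p.
  −(0.459)·log₂(0.459) = 0.51566
  −(0.248)·log₂(0.248) = 0.49887
  −(0.293)·log₂(0.293) = 0.51891
Sum: 0.51566 + 0.49887 + 0.51891 = 1.5334 bits.

1.5334 bits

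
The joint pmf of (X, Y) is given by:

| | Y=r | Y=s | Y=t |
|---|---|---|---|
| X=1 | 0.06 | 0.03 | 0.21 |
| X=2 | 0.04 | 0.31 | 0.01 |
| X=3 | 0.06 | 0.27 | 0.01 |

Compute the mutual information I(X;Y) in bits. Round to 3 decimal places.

Marginals: p(X) = (0.3000, 0.3600, 0.3400), p(Y) = (0.1600, 0.6100, 0.2300).
I(X;Y) = H(X) + H(Y) − H(X,Y).
H(X) = 1.5809, H(Y) = 1.3457, H(X,Y) = 2.4641.
I(X;Y) = 1.5809 + 1.3457 − 2.4641 = 0.462 bits.

0.462 bits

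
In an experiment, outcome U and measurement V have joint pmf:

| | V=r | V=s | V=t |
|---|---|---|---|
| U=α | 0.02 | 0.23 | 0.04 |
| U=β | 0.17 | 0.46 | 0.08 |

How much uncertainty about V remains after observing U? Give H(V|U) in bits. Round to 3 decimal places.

Chain rule: H(V|U) = H(U,V) − H(U).
Marginals: p(U) = (0.2900, 0.7100), p(V) = (0.1900, 0.6900, 0.1200).
H(U,V) = 2.0277 bits; H(U) = 0.8687 bits.
H(V|U) = 2.0277 − 0.8687 = 1.159 bits.

1.159 bits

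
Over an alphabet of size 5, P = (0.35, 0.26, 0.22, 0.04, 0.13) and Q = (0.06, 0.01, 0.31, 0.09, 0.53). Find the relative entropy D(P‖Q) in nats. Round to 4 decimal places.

D(P‖Q) = Σ p·ln(p/q).
  0.35·ln(0.35/0.06) = 0.61726
  0.26·ln(0.26/0.01) = 0.84711
  0.22·ln(0.22/0.31) = -0.07545
  0.04·ln(0.04/0.09) = -0.03244
  0.13·ln(0.13/0.53) = -0.18269
D(P‖Q) = 1.1738 nats.

1.1738 nats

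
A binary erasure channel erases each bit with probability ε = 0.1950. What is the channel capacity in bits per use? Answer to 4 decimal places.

Binary erasure channel: capacity C = 1 − ε.
C = 1 − 0.1950 = 0.8050 bits per channel use.

0.8050 bits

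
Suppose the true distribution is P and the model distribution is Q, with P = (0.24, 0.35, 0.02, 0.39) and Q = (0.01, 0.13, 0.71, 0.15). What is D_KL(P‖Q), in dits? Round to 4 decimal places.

0.6126 dits

D(P‖Q) = Σ p·log₁₀(p/q).
  0.24·log₁₀(0.24/0.01) = 0.33125
  0.35·log₁₀(0.35/0.13) = 0.15054
  0.02·log₁₀(0.02/0.71) = -0.03100
  0.39·log₁₀(0.39/0.15) = 0.16184
D(P‖Q) = 0.6126 dits.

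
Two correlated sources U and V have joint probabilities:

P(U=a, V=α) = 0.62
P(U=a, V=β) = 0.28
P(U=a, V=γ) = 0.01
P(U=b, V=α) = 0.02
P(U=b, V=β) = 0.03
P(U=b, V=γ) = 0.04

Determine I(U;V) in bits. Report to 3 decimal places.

0.130 bits

Marginals: p(U) = (0.9100, 0.0900), p(V) = (0.6400, 0.3100, 0.0500).
I(U;V) = Σ p(x,y)·log₂[p(x,y)/(p(x)p(y))].
  (a,α): 0.62·log₂(1.0646) = 0.0560
  (a,β): 0.28·log₂(0.9926) = -0.0030
  (a,γ): 0.01·log₂(0.2198) = -0.0219
  (b,α): 0.02·log₂(0.3472) = -0.0305
  (b,β): 0.03·log₂(1.0753) = 0.0031
  (b,γ): 0.04·log₂(8.8889) = 0.1261
Sum = 0.130 bits.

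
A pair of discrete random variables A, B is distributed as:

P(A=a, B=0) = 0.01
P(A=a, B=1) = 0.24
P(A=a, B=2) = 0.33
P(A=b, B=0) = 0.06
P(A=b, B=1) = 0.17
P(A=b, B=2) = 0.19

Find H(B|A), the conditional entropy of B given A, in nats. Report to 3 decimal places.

Marginals: p(A) = (0.5800, 0.4200), p(B) = (0.0700, 0.4100, 0.5200).
H(B|A) = Σ p(A) · H(B|A=·).
  A=a: p=0.5800, H(B|A=a) = 0.7560
  A=b: p=0.4200, H(B|A=b) = 1.0029
Weighted sum = 0.860 nats.

0.860 nats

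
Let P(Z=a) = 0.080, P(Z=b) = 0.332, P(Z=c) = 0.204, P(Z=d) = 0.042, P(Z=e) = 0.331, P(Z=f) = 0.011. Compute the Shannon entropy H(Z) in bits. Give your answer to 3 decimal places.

H(Z) = −Σ p·log₂ p.
  −(0.080)·log₂(0.080) = 0.2915
  −(0.332)·log₂(0.332) = 0.5281
  −(0.204)·log₂(0.204) = 0.4678
  −(0.042)·log₂(0.042) = 0.1921
  −(0.331)·log₂(0.331) = 0.5280
  −(0.011)·log₂(0.011) = 0.0716
Sum: 0.2915 + 0.5281 + 0.4678 + 0.1921 + 0.5280 + 0.0716 = 2.079 bits.

2.079 bits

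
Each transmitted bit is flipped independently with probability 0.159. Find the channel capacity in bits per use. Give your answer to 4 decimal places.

0.3681 bits

Binary symmetric channel: C = 1 − h₂(ε) where h₂ is the binary entropy function.
h₂(0.159) = −0.159·log₂0.159 − 0.841·log₂0.841 = 0.6319.
C = 1 − 0.6319 = 0.3681 bits per channel use.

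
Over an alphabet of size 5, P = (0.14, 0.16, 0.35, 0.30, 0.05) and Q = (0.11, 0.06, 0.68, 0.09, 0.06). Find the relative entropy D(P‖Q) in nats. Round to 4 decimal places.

D(P‖Q) = Σ p·ln(p/q).
  0.14·ln(0.14/0.11) = 0.03376
  0.16·ln(0.16/0.06) = 0.15693
  0.35·ln(0.35/0.68) = -0.23246
  0.30·ln(0.30/0.09) = 0.36119
  0.05·ln(0.05/0.06) = -0.00912
D(P‖Q) = 0.3103 nats.

0.3103 nats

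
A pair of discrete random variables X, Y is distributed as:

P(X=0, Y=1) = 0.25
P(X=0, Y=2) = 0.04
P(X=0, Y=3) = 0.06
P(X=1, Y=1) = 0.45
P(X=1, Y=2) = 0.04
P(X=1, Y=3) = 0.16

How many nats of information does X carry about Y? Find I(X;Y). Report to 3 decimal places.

Marginals: p(X) = (0.3500, 0.6500), p(Y) = (0.7000, 0.0800, 0.2200).
I(X;Y) = Σ p(x,y)·ln[p(x,y)/(p(x)p(y))].
  (0,1): 0.25·ln(1.0204) = 0.0051
  (0,2): 0.04·ln(1.4286) = 0.0143
  (0,3): 0.06·ln(0.7792) = -0.0150
  (1,1): 0.45·ln(0.9890) = -0.0050
  (1,2): 0.04·ln(0.7692) = -0.0105
  (1,3): 0.16·ln(1.1189) = 0.0180
Sum = 0.007 nats.

0.007 nats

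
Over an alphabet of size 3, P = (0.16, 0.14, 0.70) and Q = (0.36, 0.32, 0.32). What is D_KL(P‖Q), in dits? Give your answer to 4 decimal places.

0.1314 dits

D(P‖Q) = Σ p·log₁₀(p/q).
  0.16·log₁₀(0.16/0.36) = -0.05635
  0.14·log₁₀(0.14/0.32) = -0.05026
  0.70·log₁₀(0.70/0.32) = 0.23796
D(P‖Q) = 0.1314 dits.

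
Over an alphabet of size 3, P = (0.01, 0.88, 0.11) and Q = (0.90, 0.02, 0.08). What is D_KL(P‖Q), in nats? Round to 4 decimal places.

3.3201 nats

D(P‖Q) = Σ p·ln(p/q).
  0.01·ln(0.01/0.90) = -0.04500
  0.88·ln(0.88/0.02) = 3.33009
  0.11·ln(0.11/0.08) = 0.03503
D(P‖Q) = 3.3201 nats.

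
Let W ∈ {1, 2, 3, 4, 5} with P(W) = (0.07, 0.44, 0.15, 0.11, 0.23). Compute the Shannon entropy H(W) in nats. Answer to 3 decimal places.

H(W) = −Σ p·ln p.
  −(0.07)·ln(0.07) = 0.1861
  −(0.44)·ln(0.44) = 0.3612
  −(0.15)·ln(0.15) = 0.2846
  −(0.11)·ln(0.11) = 0.2428
  −(0.23)·ln(0.23) = 0.3380
Sum: 0.1861 + 0.3612 + 0.2846 + 0.2428 + 0.3380 = 1.413 nats.

1.413 nats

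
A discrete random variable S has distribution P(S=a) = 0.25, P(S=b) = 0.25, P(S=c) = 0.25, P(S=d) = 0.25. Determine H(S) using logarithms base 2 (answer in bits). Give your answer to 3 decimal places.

H(S) = −Σ p·log₂ p.
  −(0.25)·log₂(0.25) = 0.5000
  −(0.25)·log₂(0.25) = 0.5000
  −(0.25)·log₂(0.25) = 0.5000
  −(0.25)·log₂(0.25) = 0.5000
Sum: 0.5000 + 0.5000 + 0.5000 + 0.5000 = 2.000 bits.

2.000 bits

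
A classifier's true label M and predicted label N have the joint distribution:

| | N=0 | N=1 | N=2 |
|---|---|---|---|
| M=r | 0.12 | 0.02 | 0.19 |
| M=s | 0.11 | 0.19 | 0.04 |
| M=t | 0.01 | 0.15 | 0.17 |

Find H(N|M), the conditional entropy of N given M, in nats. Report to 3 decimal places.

Chain rule: H(N|M) = H(M,N) − H(M).
Marginals: p(M) = (0.3300, 0.3400, 0.3300), p(N) = (0.2400, 0.3600, 0.4000).
H(M,N) = 1.9672 nats; H(M) = 1.0985 nats.
H(N|M) = 1.9672 − 1.0985 = 0.869 nats.

0.869 nats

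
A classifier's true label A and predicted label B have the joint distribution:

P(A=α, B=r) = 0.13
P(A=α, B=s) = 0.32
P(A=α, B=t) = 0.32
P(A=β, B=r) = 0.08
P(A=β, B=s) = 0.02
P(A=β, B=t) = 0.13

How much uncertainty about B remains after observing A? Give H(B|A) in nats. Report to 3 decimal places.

Marginals: p(A) = (0.7700, 0.2300), p(B) = (0.2100, 0.3400, 0.4500).
H(B|A) = Σ p(A) · H(B|A=·).
  A=α: p=0.7700, H(B|A=α) = 1.0302
  A=β: p=0.2300, H(B|A=β) = 0.9022
Weighted sum = 1.001 nats.

1.001 nats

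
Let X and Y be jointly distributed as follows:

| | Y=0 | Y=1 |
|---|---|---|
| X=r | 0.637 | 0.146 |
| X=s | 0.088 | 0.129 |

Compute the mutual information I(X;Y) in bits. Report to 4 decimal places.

Marginals: p(X) = (0.7830, 0.2170), p(Y) = (0.7250, 0.2750).
I(X;Y) = H(X) + H(Y) − H(X,Y).
H(X) = 0.7547, H(Y) = 0.8485, H(X,Y) = 1.5094.
I(X;Y) = 0.7547 + 0.8485 − 1.5094 = 0.0938 bits.

0.0938 bits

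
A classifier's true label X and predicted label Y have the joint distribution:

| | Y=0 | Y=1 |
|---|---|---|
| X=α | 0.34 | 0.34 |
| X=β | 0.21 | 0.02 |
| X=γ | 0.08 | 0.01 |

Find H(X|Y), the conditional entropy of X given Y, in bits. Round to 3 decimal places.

1.051 bits

Chain rule: H(X|Y) = H(X,Y) − H(Y).
Marginals: p(X) = (0.6800, 0.2300, 0.0900), p(Y) = (0.6300, 0.3700).
H(X,Y) = 2.0020 bits; H(Y) = 0.9507 bits.
H(X|Y) = 2.0020 − 0.9507 = 1.051 bits.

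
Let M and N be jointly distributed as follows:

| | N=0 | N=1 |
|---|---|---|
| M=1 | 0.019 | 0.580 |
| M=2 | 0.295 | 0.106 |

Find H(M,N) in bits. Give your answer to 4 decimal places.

1.4272 bits

H(M,N) = −Σ p(x,y)·log₂ p(x,y) over all 4 cells.
  cell (1,0): −0.019·log₂0.019 = 0.10864
  cell (1,1): −0.580·log₂0.580 = 0.45581
  cell (2,0): −0.295·log₂0.295 = 0.51956
  cell (2,1): −0.106·log₂0.106 = 0.34321
Sum = 1.4272 bits.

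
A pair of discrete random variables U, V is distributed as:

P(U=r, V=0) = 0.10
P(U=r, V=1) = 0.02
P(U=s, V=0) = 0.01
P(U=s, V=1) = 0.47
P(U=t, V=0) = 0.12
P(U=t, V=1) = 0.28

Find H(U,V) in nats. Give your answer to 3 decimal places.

H(U,V) = −Σ p(x,y)·ln p(x,y) over all 6 cells.
  cell (r,0): −0.10·ln0.10 = 0.2303
  cell (r,1): −0.02·ln0.02 = 0.0782
  cell (s,0): −0.01·ln0.01 = 0.0461
  cell (s,1): −0.47·ln0.47 = 0.3549
  cell (t,0): −0.12·ln0.12 = 0.2544
  cell (t,1): −0.28·ln0.28 = 0.3564
Sum = 1.320 nats.

1.320 nats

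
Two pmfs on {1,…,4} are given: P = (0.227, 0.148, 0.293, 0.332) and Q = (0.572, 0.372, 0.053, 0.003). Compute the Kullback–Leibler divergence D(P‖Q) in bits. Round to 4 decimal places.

2.4776 bits

D(P‖Q) = Σ p·log₂(p/q).
  0.227·log₂(0.227/0.572) = -0.30266
  0.148·log₂(0.148/0.372) = -0.19680
  0.293·log₂(0.293/0.053) = 0.72278
  0.332·log₂(0.332/0.003) = 2.25431
D(P‖Q) = 2.4776 bits.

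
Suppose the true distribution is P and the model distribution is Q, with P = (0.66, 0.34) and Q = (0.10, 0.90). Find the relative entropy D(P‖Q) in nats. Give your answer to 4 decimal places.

D(P‖Q) = Σ p·ln(p/q).
  0.66·ln(0.66/0.10) = 1.24547
  0.34·ln(0.34/0.90) = -0.33097
D(P‖Q) = 0.9145 nats.

0.9145 nats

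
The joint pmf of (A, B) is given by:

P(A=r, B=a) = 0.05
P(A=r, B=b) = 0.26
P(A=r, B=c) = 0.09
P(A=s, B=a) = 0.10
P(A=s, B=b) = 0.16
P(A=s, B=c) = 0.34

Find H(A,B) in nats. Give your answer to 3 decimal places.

1.607 nats

H(A,B) = −Σ p(x,y)·ln p(x,y) over all 6 cells.
  cell (r,a): −0.05·ln0.05 = 0.1498
  cell (r,b): −0.26·ln0.26 = 0.3502
  cell (r,c): −0.09·ln0.09 = 0.2167
  cell (s,a): −0.10·ln0.10 = 0.2303
  cell (s,b): −0.16·ln0.16 = 0.2932
  cell (s,c): −0.34·ln0.34 = 0.3668
Sum = 1.607 nats.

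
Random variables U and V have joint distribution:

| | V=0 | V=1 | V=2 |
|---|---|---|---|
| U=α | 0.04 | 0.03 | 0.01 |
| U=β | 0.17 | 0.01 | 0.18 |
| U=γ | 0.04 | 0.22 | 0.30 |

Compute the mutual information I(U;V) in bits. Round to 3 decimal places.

Marginals: p(U) = (0.0800, 0.3600, 0.5600), p(V) = (0.2500, 0.2600, 0.4900).
I(U;V) = H(U) + H(V) − H(U,V).
H(U) = 1.2906, H(V) = 1.5096, H(U,V) = 2.5377.
I(U;V) = 1.2906 + 1.5096 − 2.5377 = 0.262 bits.

0.262 bits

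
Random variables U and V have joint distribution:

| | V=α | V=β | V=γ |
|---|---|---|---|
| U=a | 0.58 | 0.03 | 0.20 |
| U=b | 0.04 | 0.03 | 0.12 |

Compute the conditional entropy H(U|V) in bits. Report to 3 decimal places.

Marginals: p(U) = (0.8100, 0.1900), p(V) = (0.6200, 0.0600, 0.3200).
H(U|V) = Σ p(V) · H(U|V=·).
  V=α: p=0.6200, H(U|V=α) = 0.3451
  V=β: p=0.0600, H(U|V=β) = 1.0000
  V=γ: p=0.3200, H(U|V=γ) = 0.9544
Weighted sum = 0.579 bits.

0.579 bits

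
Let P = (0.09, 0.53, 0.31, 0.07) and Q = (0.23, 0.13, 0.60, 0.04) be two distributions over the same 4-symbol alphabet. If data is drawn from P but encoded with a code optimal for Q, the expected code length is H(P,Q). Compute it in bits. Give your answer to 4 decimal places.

H(P,Q) = −Σ p·log₂ q.
  −0.09·log₂(0.23) = 0.19083
  −0.53·log₂(0.13) = 1.56001
  −0.31·log₂(0.60) = 0.22846
  −0.07·log₂(0.04) = 0.32507
H(P,Q) = 2.3044 bits.

2.3044 bits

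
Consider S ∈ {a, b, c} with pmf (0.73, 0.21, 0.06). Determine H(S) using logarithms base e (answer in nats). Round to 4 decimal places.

H(S) = −Σ p·ln p.
  −(0.73)·ln(0.73) = 0.22974
  −(0.21)·ln(0.21) = 0.32774
  −(0.06)·ln(0.06) = 0.16880
Sum: 0.22974 + 0.32774 + 0.16880 = 0.7263 nats.

0.7263 nats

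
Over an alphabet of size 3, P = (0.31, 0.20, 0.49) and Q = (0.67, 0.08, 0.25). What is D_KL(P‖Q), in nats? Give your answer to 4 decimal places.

D(P‖Q) = Σ p·ln(p/q).
  0.31·ln(0.31/0.67) = -0.23892
  0.20·ln(0.20/0.08) = 0.18326
  0.49·ln(0.49/0.25) = 0.32974
D(P‖Q) = 0.2741 nats.

0.2741 nats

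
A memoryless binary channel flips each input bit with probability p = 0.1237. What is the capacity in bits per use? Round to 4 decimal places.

Binary symmetric channel: C = 1 − h₂(ε) where h₂ is the binary entropy function.
h₂(0.1237) = −0.1237·log₂0.1237 − 0.8763·log₂0.8763 = 0.5399.
C = 1 − 0.5399 = 0.4601 bits per channel use.

0.4601 bits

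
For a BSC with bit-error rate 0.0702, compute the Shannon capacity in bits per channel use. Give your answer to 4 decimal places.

0.6333 bits

Binary symmetric channel: C = 1 − h₂(ε) where h₂ is the binary entropy function.
h₂(0.0702) = −0.0702·log₂0.0702 − 0.9298·log₂0.9298 = 0.3667.
C = 1 − 0.3667 = 0.6333 bits per channel use.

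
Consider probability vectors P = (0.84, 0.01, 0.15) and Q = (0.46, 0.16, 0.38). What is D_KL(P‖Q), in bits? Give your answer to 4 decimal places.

0.4886 bits

D(P‖Q) = Σ p·log₂(p/q).
  0.84·log₂(0.84/0.46) = 0.72975
  0.01·log₂(0.01/0.16) = -0.04000
  0.15·log₂(0.15/0.38) = -0.20116
D(P‖Q) = 0.4886 bits.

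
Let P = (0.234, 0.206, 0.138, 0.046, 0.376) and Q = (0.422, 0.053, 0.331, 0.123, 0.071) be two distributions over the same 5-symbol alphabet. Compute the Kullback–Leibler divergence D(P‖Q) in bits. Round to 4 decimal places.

0.8692 bits

D(P‖Q) = Σ p·log₂(p/q).
  0.234·log₂(0.234/0.422) = -0.19907
  0.206·log₂(0.206/0.053) = 0.40347
  0.138·log₂(0.138/0.331) = -0.17418
  0.046·log₂(0.046/0.123) = -0.06527
  0.376·log₂(0.376/0.071) = 0.90422
D(P‖Q) = 0.8692 bits.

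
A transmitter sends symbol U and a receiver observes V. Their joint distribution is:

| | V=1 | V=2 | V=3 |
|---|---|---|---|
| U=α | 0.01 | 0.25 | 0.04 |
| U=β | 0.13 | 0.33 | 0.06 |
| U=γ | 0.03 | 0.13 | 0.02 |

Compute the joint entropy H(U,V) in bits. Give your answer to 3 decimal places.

2.553 bits

H(U,V) = −Σ p(x,y)·log₂ p(x,y) over all 9 cells.
  cell (α,1): −0.01·log₂0.01 = 0.0664
  cell (α,2): −0.25·log₂0.25 = 0.5000
  cell (α,3): −0.04·log₂0.04 = 0.1858
  cell (β,1): −0.13·log₂0.13 = 0.3826
  cell (β,2): −0.33·log₂0.33 = 0.5278
  cell (β,3): −0.06·log₂0.06 = 0.2435
  cell (γ,1): −0.03·log₂0.03 = 0.1518
  cell (γ,2): −0.13·log₂0.13 = 0.3826
  cell (γ,3): −0.02·log₂0.02 = 0.1129
Sum = 2.553 bits.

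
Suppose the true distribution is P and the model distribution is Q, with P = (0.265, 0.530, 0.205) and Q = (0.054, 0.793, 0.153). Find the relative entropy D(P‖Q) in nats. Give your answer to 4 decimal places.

D(P‖Q) = Σ p·ln(p/q).
  0.265·ln(0.265/0.054) = 0.42155
  0.530·ln(0.530/0.793) = -0.21356
  0.205·ln(0.205/0.153) = 0.05998
D(P‖Q) = 0.2680 nats.

0.2680 nats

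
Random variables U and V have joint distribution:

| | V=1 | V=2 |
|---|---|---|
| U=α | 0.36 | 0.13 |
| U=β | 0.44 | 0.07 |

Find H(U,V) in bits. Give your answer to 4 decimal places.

1.7030 bits

H(U,V) = −Σ p(x,y)·log₂ p(x,y) over all 4 cells.
  cell (α,1): −0.36·log₂0.36 = 0.53062
  cell (α,2): −0.13·log₂0.13 = 0.38264
  cell (β,1): −0.44·log₂0.44 = 0.52115
  cell (β,2): −0.07·log₂0.07 = 0.26856
Sum = 1.7030 bits.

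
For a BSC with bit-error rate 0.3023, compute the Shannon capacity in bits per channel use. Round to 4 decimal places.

0.1159 bits

Binary symmetric channel: C = 1 − h₂(ε) where h₂ is the binary entropy function.
h₂(0.3023) = −0.3023·log₂0.3023 − 0.6977·log₂0.6977 = 0.8841.
C = 1 − 0.8841 = 0.1159 bits per channel use.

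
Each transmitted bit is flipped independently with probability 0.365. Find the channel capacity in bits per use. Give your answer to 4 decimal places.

0.0532 bits

Binary symmetric channel: C = 1 − h₂(ε) where h₂ is the binary entropy function.
h₂(0.365) = −0.365·log₂0.365 − 0.635·log₂0.635 = 0.9468.
C = 1 − 0.9468 = 0.0532 bits per channel use.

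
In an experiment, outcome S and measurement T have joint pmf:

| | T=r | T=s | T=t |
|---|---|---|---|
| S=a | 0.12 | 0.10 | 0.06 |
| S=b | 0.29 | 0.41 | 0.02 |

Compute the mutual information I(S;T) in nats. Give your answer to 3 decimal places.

Marginals: p(S) = (0.2800, 0.7200), p(T) = (0.4100, 0.5100, 0.0800).
I(S;T) = H(S) + H(T) − H(S,T).
H(S) = 0.5930, H(T) = 0.9110, H(S,T) = 1.4563.
I(S;T) = 0.5930 + 0.9110 − 1.4563 = 0.048 nats.

0.048 nats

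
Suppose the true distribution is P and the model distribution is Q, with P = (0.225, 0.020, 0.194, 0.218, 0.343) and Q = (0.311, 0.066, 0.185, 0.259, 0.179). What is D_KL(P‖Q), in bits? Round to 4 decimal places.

0.1414 bits

D(P‖Q) = Σ p·log₂(p/q).
  0.225·log₂(0.225/0.311) = -0.10507
  0.020·log₂(0.020/0.066) = -0.03445
  0.194·log₂(0.194/0.185) = 0.01330
  0.218·log₂(0.218/0.259) = -0.05420
  0.343·log₂(0.343/0.179) = 0.32182
D(P‖Q) = 0.1414 bits.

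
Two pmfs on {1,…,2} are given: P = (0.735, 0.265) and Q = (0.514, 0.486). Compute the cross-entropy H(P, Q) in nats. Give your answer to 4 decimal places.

H(P,Q) = −Σ p·ln q.
  −0.735·ln(0.514) = 0.48917
  −0.265·ln(0.486) = 0.19121
H(P,Q) = 0.6804 nats.

0.6804 nats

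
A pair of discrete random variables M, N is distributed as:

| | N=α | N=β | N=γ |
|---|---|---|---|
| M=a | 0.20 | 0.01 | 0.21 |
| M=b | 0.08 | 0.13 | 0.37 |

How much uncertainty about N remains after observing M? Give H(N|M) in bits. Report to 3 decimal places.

1.227 bits

Chain rule: H(N|M) = H(M,N) − H(M).
Marginals: p(M) = (0.4200, 0.5800), p(N) = (0.2800, 0.1400, 0.5800).
H(M,N) = 2.2085 bits; H(M) = 0.9815 bits.
H(N|M) = 2.2085 − 0.9815 = 1.227 bits.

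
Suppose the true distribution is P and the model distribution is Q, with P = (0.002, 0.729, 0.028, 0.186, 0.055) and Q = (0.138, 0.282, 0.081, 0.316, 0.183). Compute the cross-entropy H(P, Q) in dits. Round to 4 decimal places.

H(P,Q) = −Σ p·log₁₀ q.
  −0.002·log₁₀(0.138) = 0.00172
  −0.729·log₁₀(0.282) = 0.40077
  −0.028·log₁₀(0.081) = 0.03056
  −0.186·log₁₀(0.316) = 0.09306
  −0.055·log₁₀(0.183) = 0.04057
H(P,Q) = 0.5667 dits.

0.5667 dits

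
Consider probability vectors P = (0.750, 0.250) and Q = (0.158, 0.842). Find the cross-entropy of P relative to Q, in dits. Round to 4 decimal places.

H(P,Q) = −Σ p·log₁₀ q.
  −0.750·log₁₀(0.158) = 0.60101
  −0.250·log₁₀(0.842) = 0.01867
H(P,Q) = 0.6197 dits.

0.6197 dits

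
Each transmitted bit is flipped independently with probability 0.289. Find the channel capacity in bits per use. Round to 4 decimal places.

Binary symmetric channel: C = 1 − h₂(ε) where h₂ is the binary entropy function.
h₂(0.289) = −0.289·log₂0.289 − 0.711·log₂0.711 = 0.8674.
C = 1 − 0.8674 = 0.1326 bits per channel use.

0.1326 bits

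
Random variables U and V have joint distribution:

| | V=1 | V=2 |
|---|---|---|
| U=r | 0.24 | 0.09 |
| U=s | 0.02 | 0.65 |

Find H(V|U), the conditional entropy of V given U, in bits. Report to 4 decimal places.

0.4087 bits

Marginals: p(U) = (0.3300, 0.6700), p(V) = (0.2600, 0.7400).
H(V|U) = Σ p(U) · H(V|U=·).
  U=r: p=0.3300, H(V|U=r) = 0.8454
  U=s: p=0.6700, H(V|U=s) = 0.1936
Weighted sum = 0.4087 bits.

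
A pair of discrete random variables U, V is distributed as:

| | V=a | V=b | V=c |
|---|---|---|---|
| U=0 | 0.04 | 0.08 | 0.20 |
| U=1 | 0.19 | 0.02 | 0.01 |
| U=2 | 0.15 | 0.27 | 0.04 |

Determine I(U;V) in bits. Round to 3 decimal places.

Marginals: p(U) = (0.3200, 0.2200, 0.4600), p(V) = (0.3800, 0.3700, 0.2500).
I(U;V) = Σ p(x,y)·log₂[p(x,y)/(p(x)p(y))].
  (0,a): 0.04·log₂(0.3289) = -0.0642
  (0,b): 0.08·log₂(0.6757) = -0.0452
  (0,c): 0.20·log₂(2.5000) = 0.2644
  (1,a): 0.19·log₂(2.2727) = 0.2250
  (1,b): 0.02·log₂(0.2457) = -0.0405
  (1,c): 0.01·log₂(0.1818) = -0.0246
  (2,a): 0.15·log₂(0.8581) = -0.0331
  (2,b): 0.27·log₂(1.5864) = 0.1797
  (2,c): 0.04·log₂(0.3478) = -0.0609
Sum = 0.401 bits.

0.401 bits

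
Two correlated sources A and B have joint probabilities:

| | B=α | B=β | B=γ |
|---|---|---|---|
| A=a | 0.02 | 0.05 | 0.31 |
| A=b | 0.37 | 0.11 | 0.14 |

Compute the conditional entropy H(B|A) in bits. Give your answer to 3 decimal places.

1.173 bits

Chain rule: H(B|A) = H(A,B) − H(A).
Marginals: p(A) = (0.3800, 0.6200), p(B) = (0.3900, 0.1600, 0.4500).
H(A,B) = 2.1309 bits; H(A) = 0.9580 bits.
H(B|A) = 2.1309 − 0.9580 = 1.173 bits.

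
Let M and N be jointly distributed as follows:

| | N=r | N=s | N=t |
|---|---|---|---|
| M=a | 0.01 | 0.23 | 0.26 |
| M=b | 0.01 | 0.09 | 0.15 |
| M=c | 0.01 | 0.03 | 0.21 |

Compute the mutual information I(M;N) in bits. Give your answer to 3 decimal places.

Marginals: p(M) = (0.5000, 0.2500, 0.2500), p(N) = (0.0300, 0.3500, 0.6200).
I(M;N) = H(M) + H(N) − H(M,N).
H(M) = 1.5000, H(N) = 1.1095, H(M,N) = 2.5401.
I(M;N) = 1.5000 + 1.1095 − 2.5401 = 0.069 bits.

0.069 bits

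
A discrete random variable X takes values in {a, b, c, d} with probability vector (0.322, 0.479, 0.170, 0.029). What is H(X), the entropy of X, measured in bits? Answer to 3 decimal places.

H(X) = −Σ p·log₂ p.
  −(0.322)·log₂(0.322) = 0.5264
  −(0.479)·log₂(0.479) = 0.5087
  −(0.170)·log₂(0.170) = 0.4346
  −(0.029)·log₂(0.029) = 0.1481
Sum: 0.5264 + 0.5087 + 0.4346 + 0.1481 = 1.618 bits.

1.618 bits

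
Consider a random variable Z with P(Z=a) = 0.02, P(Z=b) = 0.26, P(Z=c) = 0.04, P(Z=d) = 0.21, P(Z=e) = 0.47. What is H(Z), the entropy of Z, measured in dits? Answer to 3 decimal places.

H(Z) = −Σ p·log₁₀ p.
  −(0.02)·log₁₀(0.02) = 0.0340
  −(0.26)·log₁₀(0.26) = 0.1521
  −(0.04)·log₁₀(0.04) = 0.0559
  −(0.21)·log₁₀(0.21) = 0.1423
  −(0.47)·log₁₀(0.47) = 0.1541
Sum: 0.0340 + 0.1521 + 0.0559 + 0.1423 + 0.1541 = 0.538 dits.

0.538 dits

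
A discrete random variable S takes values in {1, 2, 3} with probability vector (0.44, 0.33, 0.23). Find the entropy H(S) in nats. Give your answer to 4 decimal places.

1.0651 nats

H(S) = −Σ p·ln p.
  −(0.44)·ln(0.44) = 0.36123
  −(0.33)·ln(0.33) = 0.36586
  −(0.23)·ln(0.23) = 0.33803
Sum: 0.36123 + 0.36586 + 0.33803 = 1.0651 nats.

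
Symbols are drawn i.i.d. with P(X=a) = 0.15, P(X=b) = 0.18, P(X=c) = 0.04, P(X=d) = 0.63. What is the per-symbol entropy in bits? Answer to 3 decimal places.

1.462 bits

H(X) = −Σ p·log₂ p.
  −(0.15)·log₂(0.15) = 0.4105
  −(0.18)·log₂(0.18) = 0.4453
  −(0.04)·log₂(0.04) = 0.1858
  −(0.63)·log₂(0.63) = 0.4199
Sum: 0.4105 + 0.4453 + 0.1858 + 0.4199 = 1.462 bits.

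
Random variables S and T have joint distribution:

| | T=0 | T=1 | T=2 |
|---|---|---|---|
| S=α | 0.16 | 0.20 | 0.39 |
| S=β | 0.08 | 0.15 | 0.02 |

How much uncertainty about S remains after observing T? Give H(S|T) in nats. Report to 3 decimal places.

Chain rule: H(S|T) = H(S,T) − H(T).
Marginals: p(S) = (0.7500, 0.2500), p(T) = (0.2400, 0.3500, 0.4100).
H(S,T) = 1.5472 nats; H(T) = 1.0755 nats.
H(S|T) = 1.5472 − 1.0755 = 0.472 nats.

0.472 nats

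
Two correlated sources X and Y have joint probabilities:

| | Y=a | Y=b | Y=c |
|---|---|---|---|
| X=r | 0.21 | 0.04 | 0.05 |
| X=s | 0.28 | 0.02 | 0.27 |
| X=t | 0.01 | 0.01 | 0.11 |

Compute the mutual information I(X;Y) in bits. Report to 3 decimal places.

Marginals: p(X) = (0.3000, 0.5700, 0.1300), p(Y) = (0.5000, 0.0700, 0.4300).
I(X;Y) = Σ p(x,y)·log₂[p(x,y)/(p(x)p(y))].
  (r,a): 0.21·log₂(1.4000) = 0.1019
  (r,b): 0.04·log₂(1.9048) = 0.0372
  (r,c): 0.05·log₂(0.3876) = -0.0684
  (s,a): 0.28·log₂(0.9825) = -0.0071
  (s,b): 0.02·log₂(0.5013) = -0.0199
  (s,c): 0.27·log₂(1.1016) = 0.0377
  (t,a): 0.01·log₂(0.1538) = -0.0270
  (t,b): 0.01·log₂(1.0989) = 0.0014
  (t,c): 0.11·log₂(1.9678) = 0.1074
Sum = 0.163 bits.

0.163 bits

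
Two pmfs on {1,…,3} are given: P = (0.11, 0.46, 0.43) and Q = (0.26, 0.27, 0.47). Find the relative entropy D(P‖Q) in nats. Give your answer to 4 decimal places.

D(P‖Q) = Σ p·ln(p/q).
  0.11·ln(0.11/0.26) = -0.09462
  0.46·ln(0.46/0.27) = 0.24509
  0.43·ln(0.43/0.47) = -0.03825
D(P‖Q) = 0.1122 nats.

0.1122 nats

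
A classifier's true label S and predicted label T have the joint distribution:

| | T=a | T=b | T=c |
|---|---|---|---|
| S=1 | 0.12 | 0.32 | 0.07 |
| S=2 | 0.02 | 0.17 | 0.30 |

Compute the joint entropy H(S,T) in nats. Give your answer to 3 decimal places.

1.546 nats

H(S,T) = −Σ p(x,y)·ln p(x,y) over all 6 cells.
  cell (1,a): −0.12·ln0.12 = 0.2544
  cell (1,b): −0.32·ln0.32 = 0.3646
  cell (1,c): −0.07·ln0.07 = 0.1861
  cell (2,a): −0.02·ln0.02 = 0.0782
  cell (2,b): −0.17·ln0.17 = 0.3012
  cell (2,c): −0.30·ln0.30 = 0.3612
Sum = 1.546 nats.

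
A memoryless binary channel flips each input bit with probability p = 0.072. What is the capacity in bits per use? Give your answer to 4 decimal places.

Binary symmetric channel: C = 1 − h₂(ε) where h₂ is the binary entropy function.
h₂(0.072) = −0.072·log₂0.072 − 0.928·log₂0.928 = 0.3733.
C = 1 − 0.3733 = 0.6267 bits per channel use.

0.6267 bits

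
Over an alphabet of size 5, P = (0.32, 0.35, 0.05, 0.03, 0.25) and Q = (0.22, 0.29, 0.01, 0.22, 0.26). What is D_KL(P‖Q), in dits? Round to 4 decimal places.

D(P‖Q) = Σ p·log₁₀(p/q).
  0.32·log₁₀(0.32/0.22) = 0.05207
  0.35·log₁₀(0.35/0.29) = 0.02858
  0.05·log₁₀(0.05/0.01) = 0.03495
  0.03·log₁₀(0.03/0.22) = -0.02596
  0.25·log₁₀(0.25/0.26) = -0.00426
D(P‖Q) = 0.0854 dits.

0.0854 dits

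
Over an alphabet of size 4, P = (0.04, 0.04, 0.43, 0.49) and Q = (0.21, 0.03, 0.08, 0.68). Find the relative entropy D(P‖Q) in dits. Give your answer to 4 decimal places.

0.2205 dits

D(P‖Q) = Σ p·log₁₀(p/q).
  0.04·log₁₀(0.04/0.21) = -0.02881
  0.04·log₁₀(0.04/0.03) = 0.00500
  0.43·log₁₀(0.43/0.08) = 0.31406
  0.49·log₁₀(0.49/0.68) = -0.06973
D(P‖Q) = 0.2205 dits.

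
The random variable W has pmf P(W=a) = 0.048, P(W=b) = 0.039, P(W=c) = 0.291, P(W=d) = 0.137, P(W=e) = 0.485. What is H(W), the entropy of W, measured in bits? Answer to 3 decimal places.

1.810 bits

H(W) = −Σ p·log₂ p.
  −(0.048)·log₂(0.048) = 0.2103
  −(0.039)·log₂(0.039) = 0.1825
  −(0.291)·log₂(0.291) = 0.5182
  −(0.137)·log₂(0.137) = 0.3929
  −(0.485)·log₂(0.485) = 0.5063
Sum: 0.2103 + 0.1825 + 0.5182 + 0.3929 + 0.5063 = 1.810 bits.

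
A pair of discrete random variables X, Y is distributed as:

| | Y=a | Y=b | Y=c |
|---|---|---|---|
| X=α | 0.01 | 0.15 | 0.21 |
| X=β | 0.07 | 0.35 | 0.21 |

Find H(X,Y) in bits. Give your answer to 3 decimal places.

H(X,Y) = −Σ p(x,y)·log₂ p(x,y) over all 6 cells.
  cell (α,a): −0.01·log₂0.01 = 0.0664
  cell (α,b): −0.15·log₂0.15 = 0.4105
  cell (α,c): −0.21·log₂0.21 = 0.4728
  cell (β,a): −0.07·log₂0.07 = 0.2686
  cell (β,b): −0.35·log₂0.35 = 0.5301
  cell (β,c): −0.21·log₂0.21 = 0.4728
Sum = 2.221 bits.

2.221 bits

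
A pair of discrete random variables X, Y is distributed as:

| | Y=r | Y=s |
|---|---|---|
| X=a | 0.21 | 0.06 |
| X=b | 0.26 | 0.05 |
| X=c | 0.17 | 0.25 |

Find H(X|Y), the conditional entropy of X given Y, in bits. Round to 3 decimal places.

1.430 bits

Marginals: p(X) = (0.2700, 0.3100, 0.4200), p(Y) = (0.6400, 0.3600).
H(X|Y) = Σ p(Y) · H(X|Y=·).
  Y=r: p=0.6400, H(X|Y=r) = 1.5635
  Y=s: p=0.3600, H(X|Y=s) = 1.1917
Weighted sum = 1.430 bits.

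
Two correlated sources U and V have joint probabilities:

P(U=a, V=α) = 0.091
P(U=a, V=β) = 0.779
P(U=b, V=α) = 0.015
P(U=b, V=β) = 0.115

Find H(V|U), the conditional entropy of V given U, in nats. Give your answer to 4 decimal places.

0.3380 nats

Chain rule: H(V|U) = H(U,V) − H(U).
Marginals: p(U) = (0.8700, 0.1300), p(V) = (0.1060, 0.8940).
H(U,V) = 0.7244 nats; H(U) = 0.3864 nats.
H(V|U) = 0.7244 − 0.3864 = 0.3380 nats.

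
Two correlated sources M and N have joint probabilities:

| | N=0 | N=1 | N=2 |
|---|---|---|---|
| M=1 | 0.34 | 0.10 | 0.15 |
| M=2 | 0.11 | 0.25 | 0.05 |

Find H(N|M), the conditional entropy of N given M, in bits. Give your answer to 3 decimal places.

Chain rule: H(N|M) = H(M,N) − H(M).
Marginals: p(M) = (0.5900, 0.4100), p(N) = (0.4500, 0.3500, 0.2000).
H(M,N) = 2.3383 bits; H(M) = 0.9765 bits.
H(N|M) = 2.3383 − 0.9765 = 1.362 bits.

1.362 bits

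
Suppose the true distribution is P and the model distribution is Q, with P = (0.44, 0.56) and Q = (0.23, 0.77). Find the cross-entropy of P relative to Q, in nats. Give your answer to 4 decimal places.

0.7930 nats

H(P,Q) = −Σ p·ln q.
  −0.44·ln(0.23) = 0.64666
  −0.56·ln(0.77) = 0.14636
H(P,Q) = 0.7930 nats.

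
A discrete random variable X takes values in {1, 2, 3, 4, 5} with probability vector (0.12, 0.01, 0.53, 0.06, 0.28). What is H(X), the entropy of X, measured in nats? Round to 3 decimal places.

H(X) = −Σ p·ln p.
  −(0.12)·ln(0.12) = 0.2544
  −(0.01)·ln(0.01) = 0.0461
  −(0.53)·ln(0.53) = 0.3365
  −(0.06)·ln(0.06) = 0.1688
  −(0.28)·ln(0.28) = 0.3564
Sum: 0.2544 + 0.0461 + 0.3365 + 0.1688 + 0.3564 = 1.162 nats.

1.162 nats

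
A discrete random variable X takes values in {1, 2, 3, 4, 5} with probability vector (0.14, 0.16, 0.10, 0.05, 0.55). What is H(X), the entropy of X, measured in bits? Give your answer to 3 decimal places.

H(X) = −Σ p·log₂ p.
  −(0.14)·log₂(0.14) = 0.3971
  −(0.16)·log₂(0.16) = 0.4230
  −(0.10)·log₂(0.10) = 0.3322
  −(0.05)·log₂(0.05) = 0.2161
  −(0.55)·log₂(0.55) = 0.4744
Sum: 0.3971 + 0.4230 + 0.3322 + 0.2161 + 0.4744 = 1.843 bits.

1.843 bits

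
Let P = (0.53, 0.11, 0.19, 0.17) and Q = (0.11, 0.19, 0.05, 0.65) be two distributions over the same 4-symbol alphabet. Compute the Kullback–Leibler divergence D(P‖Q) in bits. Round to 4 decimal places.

D(P‖Q) = Σ p·log₂(p/q).
  0.53·log₂(0.53/0.11) = 1.20230
  0.11·log₂(0.11/0.19) = -0.08673
  0.19·log₂(0.19/0.05) = 0.36594
  0.17·log₂(0.17/0.65) = -0.32893
D(P‖Q) = 1.1526 bits.

1.1526 bits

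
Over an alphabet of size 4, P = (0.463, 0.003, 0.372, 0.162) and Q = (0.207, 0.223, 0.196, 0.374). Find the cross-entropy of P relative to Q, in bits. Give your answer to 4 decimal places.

H(P,Q) = −Σ p·log₂ q.
  −0.463·log₂(0.207) = 1.05207
  −0.003·log₂(0.223) = 0.00649
  −0.372·log₂(0.196) = 0.87460
  −0.162·log₂(0.374) = 0.22986
H(P,Q) = 2.1630 bits.

2.1630 bits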